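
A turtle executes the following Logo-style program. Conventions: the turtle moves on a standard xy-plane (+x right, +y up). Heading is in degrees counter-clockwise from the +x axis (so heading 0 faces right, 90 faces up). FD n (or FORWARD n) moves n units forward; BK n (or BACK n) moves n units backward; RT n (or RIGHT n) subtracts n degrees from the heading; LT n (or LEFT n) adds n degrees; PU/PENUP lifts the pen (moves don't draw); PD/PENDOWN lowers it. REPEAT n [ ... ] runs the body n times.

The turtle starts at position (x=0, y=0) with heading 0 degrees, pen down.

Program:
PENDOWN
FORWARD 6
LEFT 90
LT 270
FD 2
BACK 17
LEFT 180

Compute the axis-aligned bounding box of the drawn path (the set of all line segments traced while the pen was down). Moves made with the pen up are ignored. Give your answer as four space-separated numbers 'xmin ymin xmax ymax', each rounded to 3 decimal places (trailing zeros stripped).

Answer: -9 0 8 0

Derivation:
Executing turtle program step by step:
Start: pos=(0,0), heading=0, pen down
PD: pen down
FD 6: (0,0) -> (6,0) [heading=0, draw]
LT 90: heading 0 -> 90
LT 270: heading 90 -> 0
FD 2: (6,0) -> (8,0) [heading=0, draw]
BK 17: (8,0) -> (-9,0) [heading=0, draw]
LT 180: heading 0 -> 180
Final: pos=(-9,0), heading=180, 3 segment(s) drawn

Segment endpoints: x in {-9, 0, 6, 8}, y in {0, 0, 0}
xmin=-9, ymin=0, xmax=8, ymax=0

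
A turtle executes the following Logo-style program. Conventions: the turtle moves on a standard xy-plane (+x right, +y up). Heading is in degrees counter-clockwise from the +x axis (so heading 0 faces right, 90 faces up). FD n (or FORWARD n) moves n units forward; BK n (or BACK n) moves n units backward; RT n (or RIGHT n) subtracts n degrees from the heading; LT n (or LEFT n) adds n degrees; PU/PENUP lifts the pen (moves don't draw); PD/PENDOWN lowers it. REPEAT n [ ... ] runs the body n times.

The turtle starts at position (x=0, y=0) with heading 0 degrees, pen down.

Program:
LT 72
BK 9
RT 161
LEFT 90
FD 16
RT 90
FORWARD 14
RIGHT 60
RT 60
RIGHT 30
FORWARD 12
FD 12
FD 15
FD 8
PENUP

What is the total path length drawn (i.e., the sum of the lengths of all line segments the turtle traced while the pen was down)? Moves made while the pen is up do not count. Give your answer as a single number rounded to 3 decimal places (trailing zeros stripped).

Executing turtle program step by step:
Start: pos=(0,0), heading=0, pen down
LT 72: heading 0 -> 72
BK 9: (0,0) -> (-2.781,-8.56) [heading=72, draw]
RT 161: heading 72 -> 271
LT 90: heading 271 -> 1
FD 16: (-2.781,-8.56) -> (13.216,-8.28) [heading=1, draw]
RT 90: heading 1 -> 271
FD 14: (13.216,-8.28) -> (13.461,-22.278) [heading=271, draw]
RT 60: heading 271 -> 211
RT 60: heading 211 -> 151
RT 30: heading 151 -> 121
FD 12: (13.461,-22.278) -> (7.28,-11.992) [heading=121, draw]
FD 12: (7.28,-11.992) -> (1.1,-1.706) [heading=121, draw]
FD 15: (1.1,-1.706) -> (-6.626,11.151) [heading=121, draw]
FD 8: (-6.626,11.151) -> (-10.746,18.009) [heading=121, draw]
PU: pen up
Final: pos=(-10.746,18.009), heading=121, 7 segment(s) drawn

Segment lengths:
  seg 1: (0,0) -> (-2.781,-8.56), length = 9
  seg 2: (-2.781,-8.56) -> (13.216,-8.28), length = 16
  seg 3: (13.216,-8.28) -> (13.461,-22.278), length = 14
  seg 4: (13.461,-22.278) -> (7.28,-11.992), length = 12
  seg 5: (7.28,-11.992) -> (1.1,-1.706), length = 12
  seg 6: (1.1,-1.706) -> (-6.626,11.151), length = 15
  seg 7: (-6.626,11.151) -> (-10.746,18.009), length = 8
Total = 86

Answer: 86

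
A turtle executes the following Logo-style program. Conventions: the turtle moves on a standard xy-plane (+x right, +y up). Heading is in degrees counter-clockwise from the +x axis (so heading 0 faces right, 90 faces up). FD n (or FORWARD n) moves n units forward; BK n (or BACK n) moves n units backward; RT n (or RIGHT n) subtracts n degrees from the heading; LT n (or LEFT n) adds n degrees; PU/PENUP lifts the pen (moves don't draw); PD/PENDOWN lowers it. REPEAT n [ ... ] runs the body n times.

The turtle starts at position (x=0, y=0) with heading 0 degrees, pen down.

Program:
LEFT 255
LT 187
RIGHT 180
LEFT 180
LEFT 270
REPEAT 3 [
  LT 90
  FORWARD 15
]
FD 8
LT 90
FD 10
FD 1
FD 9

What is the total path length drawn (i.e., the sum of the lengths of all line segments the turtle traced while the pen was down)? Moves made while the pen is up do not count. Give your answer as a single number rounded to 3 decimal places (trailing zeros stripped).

Executing turtle program step by step:
Start: pos=(0,0), heading=0, pen down
LT 255: heading 0 -> 255
LT 187: heading 255 -> 82
RT 180: heading 82 -> 262
LT 180: heading 262 -> 82
LT 270: heading 82 -> 352
REPEAT 3 [
  -- iteration 1/3 --
  LT 90: heading 352 -> 82
  FD 15: (0,0) -> (2.088,14.854) [heading=82, draw]
  -- iteration 2/3 --
  LT 90: heading 82 -> 172
  FD 15: (2.088,14.854) -> (-12.766,16.942) [heading=172, draw]
  -- iteration 3/3 --
  LT 90: heading 172 -> 262
  FD 15: (-12.766,16.942) -> (-14.854,2.088) [heading=262, draw]
]
FD 8: (-14.854,2.088) -> (-15.967,-5.835) [heading=262, draw]
LT 90: heading 262 -> 352
FD 10: (-15.967,-5.835) -> (-6.065,-7.226) [heading=352, draw]
FD 1: (-6.065,-7.226) -> (-5.074,-7.365) [heading=352, draw]
FD 9: (-5.074,-7.365) -> (3.838,-8.618) [heading=352, draw]
Final: pos=(3.838,-8.618), heading=352, 7 segment(s) drawn

Segment lengths:
  seg 1: (0,0) -> (2.088,14.854), length = 15
  seg 2: (2.088,14.854) -> (-12.766,16.942), length = 15
  seg 3: (-12.766,16.942) -> (-14.854,2.088), length = 15
  seg 4: (-14.854,2.088) -> (-15.967,-5.835), length = 8
  seg 5: (-15.967,-5.835) -> (-6.065,-7.226), length = 10
  seg 6: (-6.065,-7.226) -> (-5.074,-7.365), length = 1
  seg 7: (-5.074,-7.365) -> (3.838,-8.618), length = 9
Total = 73

Answer: 73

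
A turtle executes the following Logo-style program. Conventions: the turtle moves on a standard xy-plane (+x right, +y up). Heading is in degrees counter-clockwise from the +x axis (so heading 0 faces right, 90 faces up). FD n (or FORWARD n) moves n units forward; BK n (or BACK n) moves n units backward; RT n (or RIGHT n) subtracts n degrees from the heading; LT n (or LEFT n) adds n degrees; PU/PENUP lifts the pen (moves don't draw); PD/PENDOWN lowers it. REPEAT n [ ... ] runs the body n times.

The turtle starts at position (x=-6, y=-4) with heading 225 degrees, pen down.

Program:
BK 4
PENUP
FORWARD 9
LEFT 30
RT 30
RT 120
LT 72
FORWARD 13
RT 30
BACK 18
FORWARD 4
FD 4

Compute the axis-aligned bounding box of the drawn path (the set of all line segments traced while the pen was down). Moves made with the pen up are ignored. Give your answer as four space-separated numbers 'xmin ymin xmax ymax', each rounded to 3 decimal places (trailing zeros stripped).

Executing turtle program step by step:
Start: pos=(-6,-4), heading=225, pen down
BK 4: (-6,-4) -> (-3.172,-1.172) [heading=225, draw]
PU: pen up
FD 9: (-3.172,-1.172) -> (-9.536,-7.536) [heading=225, move]
LT 30: heading 225 -> 255
RT 30: heading 255 -> 225
RT 120: heading 225 -> 105
LT 72: heading 105 -> 177
FD 13: (-9.536,-7.536) -> (-22.518,-6.855) [heading=177, move]
RT 30: heading 177 -> 147
BK 18: (-22.518,-6.855) -> (-7.422,-16.659) [heading=147, move]
FD 4: (-7.422,-16.659) -> (-10.776,-14.48) [heading=147, move]
FD 4: (-10.776,-14.48) -> (-14.131,-12.302) [heading=147, move]
Final: pos=(-14.131,-12.302), heading=147, 1 segment(s) drawn

Segment endpoints: x in {-6, -3.172}, y in {-4, -1.172}
xmin=-6, ymin=-4, xmax=-3.172, ymax=-1.172

Answer: -6 -4 -3.172 -1.172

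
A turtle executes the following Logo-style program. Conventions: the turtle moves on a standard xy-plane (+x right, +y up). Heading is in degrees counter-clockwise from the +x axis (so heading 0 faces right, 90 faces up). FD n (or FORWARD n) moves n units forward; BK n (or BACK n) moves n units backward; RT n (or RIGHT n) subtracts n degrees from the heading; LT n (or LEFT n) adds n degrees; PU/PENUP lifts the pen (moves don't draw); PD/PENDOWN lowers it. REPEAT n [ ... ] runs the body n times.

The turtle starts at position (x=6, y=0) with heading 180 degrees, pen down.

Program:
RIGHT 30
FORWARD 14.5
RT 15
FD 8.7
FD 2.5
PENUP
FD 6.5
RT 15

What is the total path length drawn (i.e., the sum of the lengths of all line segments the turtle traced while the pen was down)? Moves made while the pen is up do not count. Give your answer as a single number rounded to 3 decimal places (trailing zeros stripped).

Executing turtle program step by step:
Start: pos=(6,0), heading=180, pen down
RT 30: heading 180 -> 150
FD 14.5: (6,0) -> (-6.557,7.25) [heading=150, draw]
RT 15: heading 150 -> 135
FD 8.7: (-6.557,7.25) -> (-12.709,13.402) [heading=135, draw]
FD 2.5: (-12.709,13.402) -> (-14.477,15.17) [heading=135, draw]
PU: pen up
FD 6.5: (-14.477,15.17) -> (-19.073,19.766) [heading=135, move]
RT 15: heading 135 -> 120
Final: pos=(-19.073,19.766), heading=120, 3 segment(s) drawn

Segment lengths:
  seg 1: (6,0) -> (-6.557,7.25), length = 14.5
  seg 2: (-6.557,7.25) -> (-12.709,13.402), length = 8.7
  seg 3: (-12.709,13.402) -> (-14.477,15.17), length = 2.5
Total = 25.7

Answer: 25.7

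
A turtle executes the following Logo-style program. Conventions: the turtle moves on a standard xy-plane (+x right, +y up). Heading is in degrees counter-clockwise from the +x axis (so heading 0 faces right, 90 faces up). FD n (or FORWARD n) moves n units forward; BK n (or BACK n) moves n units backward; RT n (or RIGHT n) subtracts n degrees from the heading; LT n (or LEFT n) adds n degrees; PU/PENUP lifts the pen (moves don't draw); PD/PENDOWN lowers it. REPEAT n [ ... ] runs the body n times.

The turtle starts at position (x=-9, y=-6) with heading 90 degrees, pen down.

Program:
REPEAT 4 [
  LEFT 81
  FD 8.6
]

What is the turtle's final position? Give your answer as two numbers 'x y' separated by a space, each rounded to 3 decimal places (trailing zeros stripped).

Answer: -7.434 -9.781

Derivation:
Executing turtle program step by step:
Start: pos=(-9,-6), heading=90, pen down
REPEAT 4 [
  -- iteration 1/4 --
  LT 81: heading 90 -> 171
  FD 8.6: (-9,-6) -> (-17.494,-4.655) [heading=171, draw]
  -- iteration 2/4 --
  LT 81: heading 171 -> 252
  FD 8.6: (-17.494,-4.655) -> (-20.152,-12.834) [heading=252, draw]
  -- iteration 3/4 --
  LT 81: heading 252 -> 333
  FD 8.6: (-20.152,-12.834) -> (-12.489,-16.738) [heading=333, draw]
  -- iteration 4/4 --
  LT 81: heading 333 -> 54
  FD 8.6: (-12.489,-16.738) -> (-7.434,-9.781) [heading=54, draw]
]
Final: pos=(-7.434,-9.781), heading=54, 4 segment(s) drawn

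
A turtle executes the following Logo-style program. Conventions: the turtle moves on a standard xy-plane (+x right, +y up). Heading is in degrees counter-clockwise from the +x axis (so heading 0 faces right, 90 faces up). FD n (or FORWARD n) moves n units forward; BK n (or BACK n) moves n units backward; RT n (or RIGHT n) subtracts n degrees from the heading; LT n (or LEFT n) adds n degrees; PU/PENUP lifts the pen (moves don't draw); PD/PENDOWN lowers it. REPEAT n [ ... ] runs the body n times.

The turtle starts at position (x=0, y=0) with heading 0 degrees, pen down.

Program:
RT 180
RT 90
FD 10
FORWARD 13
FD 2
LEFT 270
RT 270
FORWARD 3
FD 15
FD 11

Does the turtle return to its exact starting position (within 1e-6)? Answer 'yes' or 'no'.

Executing turtle program step by step:
Start: pos=(0,0), heading=0, pen down
RT 180: heading 0 -> 180
RT 90: heading 180 -> 90
FD 10: (0,0) -> (0,10) [heading=90, draw]
FD 13: (0,10) -> (0,23) [heading=90, draw]
FD 2: (0,23) -> (0,25) [heading=90, draw]
LT 270: heading 90 -> 0
RT 270: heading 0 -> 90
FD 3: (0,25) -> (0,28) [heading=90, draw]
FD 15: (0,28) -> (0,43) [heading=90, draw]
FD 11: (0,43) -> (0,54) [heading=90, draw]
Final: pos=(0,54), heading=90, 6 segment(s) drawn

Start position: (0, 0)
Final position: (0, 54)
Distance = 54; >= 1e-6 -> NOT closed

Answer: no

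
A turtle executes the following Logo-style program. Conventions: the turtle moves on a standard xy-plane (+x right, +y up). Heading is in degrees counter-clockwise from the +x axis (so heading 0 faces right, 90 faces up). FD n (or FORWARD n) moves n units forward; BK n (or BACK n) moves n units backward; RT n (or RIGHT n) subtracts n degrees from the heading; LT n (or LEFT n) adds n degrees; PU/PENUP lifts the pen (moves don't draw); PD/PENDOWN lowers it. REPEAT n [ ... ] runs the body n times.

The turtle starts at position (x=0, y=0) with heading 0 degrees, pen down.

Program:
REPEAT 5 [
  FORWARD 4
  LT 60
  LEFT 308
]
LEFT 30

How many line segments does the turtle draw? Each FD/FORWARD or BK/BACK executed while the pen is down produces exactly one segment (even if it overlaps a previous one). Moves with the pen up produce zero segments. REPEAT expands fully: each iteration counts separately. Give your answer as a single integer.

Answer: 5

Derivation:
Executing turtle program step by step:
Start: pos=(0,0), heading=0, pen down
REPEAT 5 [
  -- iteration 1/5 --
  FD 4: (0,0) -> (4,0) [heading=0, draw]
  LT 60: heading 0 -> 60
  LT 308: heading 60 -> 8
  -- iteration 2/5 --
  FD 4: (4,0) -> (7.961,0.557) [heading=8, draw]
  LT 60: heading 8 -> 68
  LT 308: heading 68 -> 16
  -- iteration 3/5 --
  FD 4: (7.961,0.557) -> (11.806,1.659) [heading=16, draw]
  LT 60: heading 16 -> 76
  LT 308: heading 76 -> 24
  -- iteration 4/5 --
  FD 4: (11.806,1.659) -> (15.46,3.286) [heading=24, draw]
  LT 60: heading 24 -> 84
  LT 308: heading 84 -> 32
  -- iteration 5/5 --
  FD 4: (15.46,3.286) -> (18.852,5.406) [heading=32, draw]
  LT 60: heading 32 -> 92
  LT 308: heading 92 -> 40
]
LT 30: heading 40 -> 70
Final: pos=(18.852,5.406), heading=70, 5 segment(s) drawn
Segments drawn: 5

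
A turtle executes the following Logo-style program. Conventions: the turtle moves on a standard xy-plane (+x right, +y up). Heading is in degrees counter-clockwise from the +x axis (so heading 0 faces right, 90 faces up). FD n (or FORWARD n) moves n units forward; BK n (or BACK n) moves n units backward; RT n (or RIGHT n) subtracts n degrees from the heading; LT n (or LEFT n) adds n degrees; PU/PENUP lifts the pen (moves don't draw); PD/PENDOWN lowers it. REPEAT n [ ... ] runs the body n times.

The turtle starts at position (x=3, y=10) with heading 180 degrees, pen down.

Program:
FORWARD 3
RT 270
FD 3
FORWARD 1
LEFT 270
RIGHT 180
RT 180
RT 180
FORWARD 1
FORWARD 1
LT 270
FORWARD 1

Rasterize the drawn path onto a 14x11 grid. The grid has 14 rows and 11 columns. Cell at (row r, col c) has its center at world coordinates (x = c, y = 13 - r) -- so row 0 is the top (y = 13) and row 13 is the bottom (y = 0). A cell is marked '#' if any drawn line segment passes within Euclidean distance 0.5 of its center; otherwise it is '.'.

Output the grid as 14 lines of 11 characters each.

Answer: ...........
...........
...........
####.......
#..........
#..........
#..........
###........
..#........
...........
...........
...........
...........
...........

Derivation:
Segment 0: (3,10) -> (0,10)
Segment 1: (0,10) -> (0,7)
Segment 2: (0,7) -> (0,6)
Segment 3: (0,6) -> (1,6)
Segment 4: (1,6) -> (2,6)
Segment 5: (2,6) -> (2,5)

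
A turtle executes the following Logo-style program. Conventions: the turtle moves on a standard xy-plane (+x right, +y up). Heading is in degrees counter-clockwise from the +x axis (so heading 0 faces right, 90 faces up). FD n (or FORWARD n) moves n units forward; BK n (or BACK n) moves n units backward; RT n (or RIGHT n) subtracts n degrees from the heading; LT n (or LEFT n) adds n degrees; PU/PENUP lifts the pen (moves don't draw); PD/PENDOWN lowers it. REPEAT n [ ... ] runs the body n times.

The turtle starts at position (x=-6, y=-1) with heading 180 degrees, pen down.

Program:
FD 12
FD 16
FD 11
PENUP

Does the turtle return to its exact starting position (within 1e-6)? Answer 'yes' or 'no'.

Executing turtle program step by step:
Start: pos=(-6,-1), heading=180, pen down
FD 12: (-6,-1) -> (-18,-1) [heading=180, draw]
FD 16: (-18,-1) -> (-34,-1) [heading=180, draw]
FD 11: (-34,-1) -> (-45,-1) [heading=180, draw]
PU: pen up
Final: pos=(-45,-1), heading=180, 3 segment(s) drawn

Start position: (-6, -1)
Final position: (-45, -1)
Distance = 39; >= 1e-6 -> NOT closed

Answer: no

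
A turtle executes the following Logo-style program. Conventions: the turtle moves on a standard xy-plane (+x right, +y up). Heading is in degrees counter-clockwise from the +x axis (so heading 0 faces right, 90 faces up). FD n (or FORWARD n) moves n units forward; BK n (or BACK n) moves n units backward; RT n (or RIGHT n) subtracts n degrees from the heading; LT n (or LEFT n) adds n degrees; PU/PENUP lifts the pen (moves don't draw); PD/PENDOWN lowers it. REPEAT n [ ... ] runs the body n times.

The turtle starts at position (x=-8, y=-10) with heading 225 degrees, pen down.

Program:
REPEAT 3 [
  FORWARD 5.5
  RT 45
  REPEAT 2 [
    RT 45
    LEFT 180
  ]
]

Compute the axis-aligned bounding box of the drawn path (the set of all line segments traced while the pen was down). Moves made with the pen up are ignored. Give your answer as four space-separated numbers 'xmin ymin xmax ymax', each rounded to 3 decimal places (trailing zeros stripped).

Answer: -11.889 -13.889 -8 -8.389

Derivation:
Executing turtle program step by step:
Start: pos=(-8,-10), heading=225, pen down
REPEAT 3 [
  -- iteration 1/3 --
  FD 5.5: (-8,-10) -> (-11.889,-13.889) [heading=225, draw]
  RT 45: heading 225 -> 180
  REPEAT 2 [
    -- iteration 1/2 --
    RT 45: heading 180 -> 135
    LT 180: heading 135 -> 315
    -- iteration 2/2 --
    RT 45: heading 315 -> 270
    LT 180: heading 270 -> 90
  ]
  -- iteration 2/3 --
  FD 5.5: (-11.889,-13.889) -> (-11.889,-8.389) [heading=90, draw]
  RT 45: heading 90 -> 45
  REPEAT 2 [
    -- iteration 1/2 --
    RT 45: heading 45 -> 0
    LT 180: heading 0 -> 180
    -- iteration 2/2 --
    RT 45: heading 180 -> 135
    LT 180: heading 135 -> 315
  ]
  -- iteration 3/3 --
  FD 5.5: (-11.889,-8.389) -> (-8,-12.278) [heading=315, draw]
  RT 45: heading 315 -> 270
  REPEAT 2 [
    -- iteration 1/2 --
    RT 45: heading 270 -> 225
    LT 180: heading 225 -> 45
    -- iteration 2/2 --
    RT 45: heading 45 -> 0
    LT 180: heading 0 -> 180
  ]
]
Final: pos=(-8,-12.278), heading=180, 3 segment(s) drawn

Segment endpoints: x in {-11.889, -11.889, -8, -8}, y in {-13.889, -12.278, -10, -8.389}
xmin=-11.889, ymin=-13.889, xmax=-8, ymax=-8.389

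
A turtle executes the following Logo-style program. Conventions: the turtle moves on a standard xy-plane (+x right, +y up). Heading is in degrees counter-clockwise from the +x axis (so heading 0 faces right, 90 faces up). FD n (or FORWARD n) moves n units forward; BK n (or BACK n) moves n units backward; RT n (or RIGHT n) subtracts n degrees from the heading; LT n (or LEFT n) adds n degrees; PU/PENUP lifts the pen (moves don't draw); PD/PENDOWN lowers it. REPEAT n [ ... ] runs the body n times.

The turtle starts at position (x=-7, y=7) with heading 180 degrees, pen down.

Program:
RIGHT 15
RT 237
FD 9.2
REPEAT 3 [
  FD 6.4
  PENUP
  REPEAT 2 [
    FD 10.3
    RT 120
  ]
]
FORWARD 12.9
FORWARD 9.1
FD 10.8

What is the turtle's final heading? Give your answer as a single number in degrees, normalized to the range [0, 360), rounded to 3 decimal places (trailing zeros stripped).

Answer: 288

Derivation:
Executing turtle program step by step:
Start: pos=(-7,7), heading=180, pen down
RT 15: heading 180 -> 165
RT 237: heading 165 -> 288
FD 9.2: (-7,7) -> (-4.157,-1.75) [heading=288, draw]
REPEAT 3 [
  -- iteration 1/3 --
  FD 6.4: (-4.157,-1.75) -> (-2.179,-7.836) [heading=288, draw]
  PU: pen up
  REPEAT 2 [
    -- iteration 1/2 --
    FD 10.3: (-2.179,-7.836) -> (1.004,-17.632) [heading=288, move]
    RT 120: heading 288 -> 168
    -- iteration 2/2 --
    FD 10.3: (1.004,-17.632) -> (-9.071,-15.491) [heading=168, move]
    RT 120: heading 168 -> 48
  ]
  -- iteration 2/3 --
  FD 6.4: (-9.071,-15.491) -> (-4.789,-10.735) [heading=48, move]
  PU: pen up
  REPEAT 2 [
    -- iteration 1/2 --
    FD 10.3: (-4.789,-10.735) -> (2.103,-3.08) [heading=48, move]
    RT 120: heading 48 -> 288
    -- iteration 2/2 --
    FD 10.3: (2.103,-3.08) -> (5.286,-12.876) [heading=288, move]
    RT 120: heading 288 -> 168
  ]
  -- iteration 3/3 --
  FD 6.4: (5.286,-12.876) -> (-0.974,-11.546) [heading=168, move]
  PU: pen up
  REPEAT 2 [
    -- iteration 1/2 --
    FD 10.3: (-0.974,-11.546) -> (-11.049,-9.404) [heading=168, move]
    RT 120: heading 168 -> 48
    -- iteration 2/2 --
    FD 10.3: (-11.049,-9.404) -> (-4.157,-1.75) [heading=48, move]
    RT 120: heading 48 -> 288
  ]
]
FD 12.9: (-4.157,-1.75) -> (-0.171,-14.018) [heading=288, move]
FD 9.1: (-0.171,-14.018) -> (2.641,-22.673) [heading=288, move]
FD 10.8: (2.641,-22.673) -> (5.979,-32.944) [heading=288, move]
Final: pos=(5.979,-32.944), heading=288, 2 segment(s) drawn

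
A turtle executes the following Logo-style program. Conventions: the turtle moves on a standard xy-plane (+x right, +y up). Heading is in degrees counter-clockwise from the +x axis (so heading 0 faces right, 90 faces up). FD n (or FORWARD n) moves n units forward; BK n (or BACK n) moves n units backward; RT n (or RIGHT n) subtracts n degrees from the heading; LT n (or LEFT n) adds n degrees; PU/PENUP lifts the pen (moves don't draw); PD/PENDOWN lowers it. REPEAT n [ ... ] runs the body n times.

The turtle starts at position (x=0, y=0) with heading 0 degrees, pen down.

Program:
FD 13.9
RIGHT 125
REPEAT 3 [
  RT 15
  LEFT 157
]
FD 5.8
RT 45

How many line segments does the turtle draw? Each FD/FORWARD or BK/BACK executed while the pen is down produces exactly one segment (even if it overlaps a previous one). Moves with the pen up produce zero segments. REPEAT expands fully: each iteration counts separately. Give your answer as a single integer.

Answer: 2

Derivation:
Executing turtle program step by step:
Start: pos=(0,0), heading=0, pen down
FD 13.9: (0,0) -> (13.9,0) [heading=0, draw]
RT 125: heading 0 -> 235
REPEAT 3 [
  -- iteration 1/3 --
  RT 15: heading 235 -> 220
  LT 157: heading 220 -> 17
  -- iteration 2/3 --
  RT 15: heading 17 -> 2
  LT 157: heading 2 -> 159
  -- iteration 3/3 --
  RT 15: heading 159 -> 144
  LT 157: heading 144 -> 301
]
FD 5.8: (13.9,0) -> (16.887,-4.972) [heading=301, draw]
RT 45: heading 301 -> 256
Final: pos=(16.887,-4.972), heading=256, 2 segment(s) drawn
Segments drawn: 2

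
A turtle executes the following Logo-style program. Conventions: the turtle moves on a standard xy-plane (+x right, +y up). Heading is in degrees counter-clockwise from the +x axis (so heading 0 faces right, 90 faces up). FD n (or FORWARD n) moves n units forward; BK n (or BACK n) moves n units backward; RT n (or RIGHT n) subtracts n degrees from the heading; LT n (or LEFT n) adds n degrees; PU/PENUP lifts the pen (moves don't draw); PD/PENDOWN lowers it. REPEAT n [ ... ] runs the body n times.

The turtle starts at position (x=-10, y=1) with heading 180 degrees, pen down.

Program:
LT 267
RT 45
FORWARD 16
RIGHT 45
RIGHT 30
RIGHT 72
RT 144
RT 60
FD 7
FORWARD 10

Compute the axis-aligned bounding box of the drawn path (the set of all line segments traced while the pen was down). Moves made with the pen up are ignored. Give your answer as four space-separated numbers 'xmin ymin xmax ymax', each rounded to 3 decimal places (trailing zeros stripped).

Answer: -10 1 12.589 24.918

Derivation:
Executing turtle program step by step:
Start: pos=(-10,1), heading=180, pen down
LT 267: heading 180 -> 87
RT 45: heading 87 -> 42
FD 16: (-10,1) -> (1.89,11.706) [heading=42, draw]
RT 45: heading 42 -> 357
RT 30: heading 357 -> 327
RT 72: heading 327 -> 255
RT 144: heading 255 -> 111
RT 60: heading 111 -> 51
FD 7: (1.89,11.706) -> (6.296,17.146) [heading=51, draw]
FD 10: (6.296,17.146) -> (12.589,24.918) [heading=51, draw]
Final: pos=(12.589,24.918), heading=51, 3 segment(s) drawn

Segment endpoints: x in {-10, 1.89, 6.296, 12.589}, y in {1, 11.706, 17.146, 24.918}
xmin=-10, ymin=1, xmax=12.589, ymax=24.918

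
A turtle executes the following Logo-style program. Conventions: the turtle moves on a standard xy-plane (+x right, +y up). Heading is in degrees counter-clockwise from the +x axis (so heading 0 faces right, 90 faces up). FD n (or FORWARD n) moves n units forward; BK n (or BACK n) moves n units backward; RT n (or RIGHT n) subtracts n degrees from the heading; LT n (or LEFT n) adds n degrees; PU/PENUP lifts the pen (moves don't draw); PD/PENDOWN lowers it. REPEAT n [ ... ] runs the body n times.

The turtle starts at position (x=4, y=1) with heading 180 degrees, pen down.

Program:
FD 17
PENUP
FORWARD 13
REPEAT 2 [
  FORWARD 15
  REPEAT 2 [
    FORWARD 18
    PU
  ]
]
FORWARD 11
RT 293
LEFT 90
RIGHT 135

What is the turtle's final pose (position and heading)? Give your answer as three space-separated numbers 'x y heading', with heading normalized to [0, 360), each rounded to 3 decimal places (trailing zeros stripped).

Answer: -139 1 202

Derivation:
Executing turtle program step by step:
Start: pos=(4,1), heading=180, pen down
FD 17: (4,1) -> (-13,1) [heading=180, draw]
PU: pen up
FD 13: (-13,1) -> (-26,1) [heading=180, move]
REPEAT 2 [
  -- iteration 1/2 --
  FD 15: (-26,1) -> (-41,1) [heading=180, move]
  REPEAT 2 [
    -- iteration 1/2 --
    FD 18: (-41,1) -> (-59,1) [heading=180, move]
    PU: pen up
    -- iteration 2/2 --
    FD 18: (-59,1) -> (-77,1) [heading=180, move]
    PU: pen up
  ]
  -- iteration 2/2 --
  FD 15: (-77,1) -> (-92,1) [heading=180, move]
  REPEAT 2 [
    -- iteration 1/2 --
    FD 18: (-92,1) -> (-110,1) [heading=180, move]
    PU: pen up
    -- iteration 2/2 --
    FD 18: (-110,1) -> (-128,1) [heading=180, move]
    PU: pen up
  ]
]
FD 11: (-128,1) -> (-139,1) [heading=180, move]
RT 293: heading 180 -> 247
LT 90: heading 247 -> 337
RT 135: heading 337 -> 202
Final: pos=(-139,1), heading=202, 1 segment(s) drawn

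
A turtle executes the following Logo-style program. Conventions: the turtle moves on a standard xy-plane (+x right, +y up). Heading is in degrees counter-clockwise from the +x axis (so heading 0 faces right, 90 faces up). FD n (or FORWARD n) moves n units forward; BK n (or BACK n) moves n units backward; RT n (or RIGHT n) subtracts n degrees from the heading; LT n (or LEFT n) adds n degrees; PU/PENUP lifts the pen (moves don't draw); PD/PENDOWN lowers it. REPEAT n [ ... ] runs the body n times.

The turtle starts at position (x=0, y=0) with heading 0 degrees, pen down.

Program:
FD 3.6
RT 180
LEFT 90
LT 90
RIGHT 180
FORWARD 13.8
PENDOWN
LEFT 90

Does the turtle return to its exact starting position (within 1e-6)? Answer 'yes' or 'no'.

Answer: no

Derivation:
Executing turtle program step by step:
Start: pos=(0,0), heading=0, pen down
FD 3.6: (0,0) -> (3.6,0) [heading=0, draw]
RT 180: heading 0 -> 180
LT 90: heading 180 -> 270
LT 90: heading 270 -> 0
RT 180: heading 0 -> 180
FD 13.8: (3.6,0) -> (-10.2,0) [heading=180, draw]
PD: pen down
LT 90: heading 180 -> 270
Final: pos=(-10.2,0), heading=270, 2 segment(s) drawn

Start position: (0, 0)
Final position: (-10.2, 0)
Distance = 10.2; >= 1e-6 -> NOT closed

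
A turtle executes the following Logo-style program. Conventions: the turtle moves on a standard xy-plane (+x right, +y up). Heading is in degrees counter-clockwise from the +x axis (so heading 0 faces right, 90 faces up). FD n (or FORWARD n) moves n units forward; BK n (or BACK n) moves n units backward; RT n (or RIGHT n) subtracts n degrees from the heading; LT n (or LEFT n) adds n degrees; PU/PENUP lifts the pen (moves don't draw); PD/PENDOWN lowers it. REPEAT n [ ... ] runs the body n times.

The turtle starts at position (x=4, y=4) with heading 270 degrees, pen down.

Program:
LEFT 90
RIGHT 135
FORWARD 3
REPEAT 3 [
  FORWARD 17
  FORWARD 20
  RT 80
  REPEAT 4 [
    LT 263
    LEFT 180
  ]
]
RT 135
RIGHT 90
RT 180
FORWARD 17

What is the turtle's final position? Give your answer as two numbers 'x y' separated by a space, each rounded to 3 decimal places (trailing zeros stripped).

Answer: -18.291 4.479

Derivation:
Executing turtle program step by step:
Start: pos=(4,4), heading=270, pen down
LT 90: heading 270 -> 0
RT 135: heading 0 -> 225
FD 3: (4,4) -> (1.879,1.879) [heading=225, draw]
REPEAT 3 [
  -- iteration 1/3 --
  FD 17: (1.879,1.879) -> (-10.142,-10.142) [heading=225, draw]
  FD 20: (-10.142,-10.142) -> (-24.284,-24.284) [heading=225, draw]
  RT 80: heading 225 -> 145
  REPEAT 4 [
    -- iteration 1/4 --
    LT 263: heading 145 -> 48
    LT 180: heading 48 -> 228
    -- iteration 2/4 --
    LT 263: heading 228 -> 131
    LT 180: heading 131 -> 311
    -- iteration 3/4 --
    LT 263: heading 311 -> 214
    LT 180: heading 214 -> 34
    -- iteration 4/4 --
    LT 263: heading 34 -> 297
    LT 180: heading 297 -> 117
  ]
  -- iteration 2/3 --
  FD 17: (-24.284,-24.284) -> (-32.002,-9.137) [heading=117, draw]
  FD 20: (-32.002,-9.137) -> (-41.082,8.683) [heading=117, draw]
  RT 80: heading 117 -> 37
  REPEAT 4 [
    -- iteration 1/4 --
    LT 263: heading 37 -> 300
    LT 180: heading 300 -> 120
    -- iteration 2/4 --
    LT 263: heading 120 -> 23
    LT 180: heading 23 -> 203
    -- iteration 3/4 --
    LT 263: heading 203 -> 106
    LT 180: heading 106 -> 286
    -- iteration 4/4 --
    LT 263: heading 286 -> 189
    LT 180: heading 189 -> 9
  ]
  -- iteration 3/3 --
  FD 17: (-41.082,8.683) -> (-24.291,11.342) [heading=9, draw]
  FD 20: (-24.291,11.342) -> (-4.537,14.471) [heading=9, draw]
  RT 80: heading 9 -> 289
  REPEAT 4 [
    -- iteration 1/4 --
    LT 263: heading 289 -> 192
    LT 180: heading 192 -> 12
    -- iteration 2/4 --
    LT 263: heading 12 -> 275
    LT 180: heading 275 -> 95
    -- iteration 3/4 --
    LT 263: heading 95 -> 358
    LT 180: heading 358 -> 178
    -- iteration 4/4 --
    LT 263: heading 178 -> 81
    LT 180: heading 81 -> 261
  ]
]
RT 135: heading 261 -> 126
RT 90: heading 126 -> 36
RT 180: heading 36 -> 216
FD 17: (-4.537,14.471) -> (-18.291,4.479) [heading=216, draw]
Final: pos=(-18.291,4.479), heading=216, 8 segment(s) drawn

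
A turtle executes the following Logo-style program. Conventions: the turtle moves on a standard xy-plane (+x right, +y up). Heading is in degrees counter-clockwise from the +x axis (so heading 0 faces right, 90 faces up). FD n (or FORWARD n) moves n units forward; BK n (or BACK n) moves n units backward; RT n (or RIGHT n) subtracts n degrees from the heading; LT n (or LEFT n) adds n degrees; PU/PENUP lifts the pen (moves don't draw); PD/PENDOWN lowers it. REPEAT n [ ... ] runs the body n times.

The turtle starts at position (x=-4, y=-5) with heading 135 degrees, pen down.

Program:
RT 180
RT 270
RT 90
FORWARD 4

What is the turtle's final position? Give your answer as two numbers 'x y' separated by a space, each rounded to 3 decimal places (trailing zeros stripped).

Answer: -1.172 -7.828

Derivation:
Executing turtle program step by step:
Start: pos=(-4,-5), heading=135, pen down
RT 180: heading 135 -> 315
RT 270: heading 315 -> 45
RT 90: heading 45 -> 315
FD 4: (-4,-5) -> (-1.172,-7.828) [heading=315, draw]
Final: pos=(-1.172,-7.828), heading=315, 1 segment(s) drawn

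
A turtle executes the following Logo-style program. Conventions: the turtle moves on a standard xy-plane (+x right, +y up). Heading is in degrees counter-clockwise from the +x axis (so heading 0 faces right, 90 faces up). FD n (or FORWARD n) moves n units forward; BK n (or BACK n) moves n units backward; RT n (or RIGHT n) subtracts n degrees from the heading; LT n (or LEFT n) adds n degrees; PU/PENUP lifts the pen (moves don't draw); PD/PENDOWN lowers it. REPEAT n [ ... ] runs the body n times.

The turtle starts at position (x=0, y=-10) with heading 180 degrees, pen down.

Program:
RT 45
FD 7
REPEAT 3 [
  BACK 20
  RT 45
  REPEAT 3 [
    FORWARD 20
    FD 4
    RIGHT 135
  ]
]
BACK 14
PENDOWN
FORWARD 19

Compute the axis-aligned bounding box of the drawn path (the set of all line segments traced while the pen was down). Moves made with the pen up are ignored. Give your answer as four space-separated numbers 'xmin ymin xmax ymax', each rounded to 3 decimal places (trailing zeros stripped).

Executing turtle program step by step:
Start: pos=(0,-10), heading=180, pen down
RT 45: heading 180 -> 135
FD 7: (0,-10) -> (-4.95,-5.05) [heading=135, draw]
REPEAT 3 [
  -- iteration 1/3 --
  BK 20: (-4.95,-5.05) -> (9.192,-19.192) [heading=135, draw]
  RT 45: heading 135 -> 90
  REPEAT 3 [
    -- iteration 1/3 --
    FD 20: (9.192,-19.192) -> (9.192,0.808) [heading=90, draw]
    FD 4: (9.192,0.808) -> (9.192,4.808) [heading=90, draw]
    RT 135: heading 90 -> 315
    -- iteration 2/3 --
    FD 20: (9.192,4.808) -> (23.335,-9.335) [heading=315, draw]
    FD 4: (23.335,-9.335) -> (26.163,-12.163) [heading=315, draw]
    RT 135: heading 315 -> 180
    -- iteration 3/3 --
    FD 20: (26.163,-12.163) -> (6.163,-12.163) [heading=180, draw]
    FD 4: (6.163,-12.163) -> (2.163,-12.163) [heading=180, draw]
    RT 135: heading 180 -> 45
  ]
  -- iteration 2/3 --
  BK 20: (2.163,-12.163) -> (-11.979,-26.305) [heading=45, draw]
  RT 45: heading 45 -> 0
  REPEAT 3 [
    -- iteration 1/3 --
    FD 20: (-11.979,-26.305) -> (8.021,-26.305) [heading=0, draw]
    FD 4: (8.021,-26.305) -> (12.021,-26.305) [heading=0, draw]
    RT 135: heading 0 -> 225
    -- iteration 2/3 --
    FD 20: (12.021,-26.305) -> (-2.121,-40.447) [heading=225, draw]
    FD 4: (-2.121,-40.447) -> (-4.95,-43.276) [heading=225, draw]
    RT 135: heading 225 -> 90
    -- iteration 3/3 --
    FD 20: (-4.95,-43.276) -> (-4.95,-23.276) [heading=90, draw]
    FD 4: (-4.95,-23.276) -> (-4.95,-19.276) [heading=90, draw]
    RT 135: heading 90 -> 315
  ]
  -- iteration 3/3 --
  BK 20: (-4.95,-19.276) -> (-19.092,-5.134) [heading=315, draw]
  RT 45: heading 315 -> 270
  REPEAT 3 [
    -- iteration 1/3 --
    FD 20: (-19.092,-5.134) -> (-19.092,-25.134) [heading=270, draw]
    FD 4: (-19.092,-25.134) -> (-19.092,-29.134) [heading=270, draw]
    RT 135: heading 270 -> 135
    -- iteration 2/3 --
    FD 20: (-19.092,-29.134) -> (-33.234,-14.991) [heading=135, draw]
    FD 4: (-33.234,-14.991) -> (-36.062,-12.163) [heading=135, draw]
    RT 135: heading 135 -> 0
    -- iteration 3/3 --
    FD 20: (-36.062,-12.163) -> (-16.062,-12.163) [heading=0, draw]
    FD 4: (-16.062,-12.163) -> (-12.062,-12.163) [heading=0, draw]
    RT 135: heading 0 -> 225
  ]
]
BK 14: (-12.062,-12.163) -> (-2.163,-2.263) [heading=225, draw]
PD: pen down
FD 19: (-2.163,-2.263) -> (-15.598,-15.698) [heading=225, draw]
Final: pos=(-15.598,-15.698), heading=225, 24 segment(s) drawn

Segment endpoints: x in {-36.062, -33.234, -19.092, -19.092, -19.092, -16.062, -15.598, -12.062, -11.979, -4.95, -4.95, -4.95, -4.95, -2.163, -2.121, 0, 2.163, 6.163, 8.021, 9.192, 9.192, 12.021, 23.335, 26.163}, y in {-43.276, -40.447, -29.134, -26.305, -26.305, -25.134, -23.276, -19.276, -19.192, -15.698, -14.991, -12.163, -12.163, -12.163, -12.163, -12.163, -10, -9.335, -5.134, -5.05, -2.263, 0.808, 4.808}
xmin=-36.062, ymin=-43.276, xmax=26.163, ymax=4.808

Answer: -36.062 -43.276 26.163 4.808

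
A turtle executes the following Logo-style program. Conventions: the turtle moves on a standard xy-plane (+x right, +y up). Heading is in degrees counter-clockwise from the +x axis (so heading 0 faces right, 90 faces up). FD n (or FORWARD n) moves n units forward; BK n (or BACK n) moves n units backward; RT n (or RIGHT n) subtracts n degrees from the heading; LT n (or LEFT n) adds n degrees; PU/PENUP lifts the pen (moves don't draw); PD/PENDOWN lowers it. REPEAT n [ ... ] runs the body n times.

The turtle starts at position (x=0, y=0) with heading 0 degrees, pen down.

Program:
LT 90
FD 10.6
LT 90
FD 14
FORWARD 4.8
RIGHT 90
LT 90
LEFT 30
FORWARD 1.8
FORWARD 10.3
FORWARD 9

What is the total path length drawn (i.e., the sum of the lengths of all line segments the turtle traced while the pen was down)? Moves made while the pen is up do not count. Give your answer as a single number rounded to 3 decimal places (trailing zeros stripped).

Executing turtle program step by step:
Start: pos=(0,0), heading=0, pen down
LT 90: heading 0 -> 90
FD 10.6: (0,0) -> (0,10.6) [heading=90, draw]
LT 90: heading 90 -> 180
FD 14: (0,10.6) -> (-14,10.6) [heading=180, draw]
FD 4.8: (-14,10.6) -> (-18.8,10.6) [heading=180, draw]
RT 90: heading 180 -> 90
LT 90: heading 90 -> 180
LT 30: heading 180 -> 210
FD 1.8: (-18.8,10.6) -> (-20.359,9.7) [heading=210, draw]
FD 10.3: (-20.359,9.7) -> (-29.279,4.55) [heading=210, draw]
FD 9: (-29.279,4.55) -> (-37.073,0.05) [heading=210, draw]
Final: pos=(-37.073,0.05), heading=210, 6 segment(s) drawn

Segment lengths:
  seg 1: (0,0) -> (0,10.6), length = 10.6
  seg 2: (0,10.6) -> (-14,10.6), length = 14
  seg 3: (-14,10.6) -> (-18.8,10.6), length = 4.8
  seg 4: (-18.8,10.6) -> (-20.359,9.7), length = 1.8
  seg 5: (-20.359,9.7) -> (-29.279,4.55), length = 10.3
  seg 6: (-29.279,4.55) -> (-37.073,0.05), length = 9
Total = 50.5

Answer: 50.5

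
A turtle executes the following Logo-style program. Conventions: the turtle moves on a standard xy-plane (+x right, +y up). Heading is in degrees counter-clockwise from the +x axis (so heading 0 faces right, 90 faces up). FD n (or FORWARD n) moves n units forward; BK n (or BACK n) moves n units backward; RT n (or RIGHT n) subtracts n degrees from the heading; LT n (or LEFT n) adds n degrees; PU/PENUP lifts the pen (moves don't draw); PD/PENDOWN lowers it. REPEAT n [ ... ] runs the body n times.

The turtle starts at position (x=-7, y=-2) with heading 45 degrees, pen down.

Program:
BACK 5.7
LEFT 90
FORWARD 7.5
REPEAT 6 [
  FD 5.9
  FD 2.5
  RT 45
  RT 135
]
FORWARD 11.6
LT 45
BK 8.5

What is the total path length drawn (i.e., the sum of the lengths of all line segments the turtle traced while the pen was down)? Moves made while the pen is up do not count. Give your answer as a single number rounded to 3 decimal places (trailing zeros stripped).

Answer: 83.7

Derivation:
Executing turtle program step by step:
Start: pos=(-7,-2), heading=45, pen down
BK 5.7: (-7,-2) -> (-11.031,-6.031) [heading=45, draw]
LT 90: heading 45 -> 135
FD 7.5: (-11.031,-6.031) -> (-16.334,-0.727) [heading=135, draw]
REPEAT 6 [
  -- iteration 1/6 --
  FD 5.9: (-16.334,-0.727) -> (-20.506,3.445) [heading=135, draw]
  FD 2.5: (-20.506,3.445) -> (-22.274,5.212) [heading=135, draw]
  RT 45: heading 135 -> 90
  RT 135: heading 90 -> 315
  -- iteration 2/6 --
  FD 5.9: (-22.274,5.212) -> (-18.102,1.041) [heading=315, draw]
  FD 2.5: (-18.102,1.041) -> (-16.334,-0.727) [heading=315, draw]
  RT 45: heading 315 -> 270
  RT 135: heading 270 -> 135
  -- iteration 3/6 --
  FD 5.9: (-16.334,-0.727) -> (-20.506,3.445) [heading=135, draw]
  FD 2.5: (-20.506,3.445) -> (-22.274,5.212) [heading=135, draw]
  RT 45: heading 135 -> 90
  RT 135: heading 90 -> 315
  -- iteration 4/6 --
  FD 5.9: (-22.274,5.212) -> (-18.102,1.041) [heading=315, draw]
  FD 2.5: (-18.102,1.041) -> (-16.334,-0.727) [heading=315, draw]
  RT 45: heading 315 -> 270
  RT 135: heading 270 -> 135
  -- iteration 5/6 --
  FD 5.9: (-16.334,-0.727) -> (-20.506,3.445) [heading=135, draw]
  FD 2.5: (-20.506,3.445) -> (-22.274,5.212) [heading=135, draw]
  RT 45: heading 135 -> 90
  RT 135: heading 90 -> 315
  -- iteration 6/6 --
  FD 5.9: (-22.274,5.212) -> (-18.102,1.041) [heading=315, draw]
  FD 2.5: (-18.102,1.041) -> (-16.334,-0.727) [heading=315, draw]
  RT 45: heading 315 -> 270
  RT 135: heading 270 -> 135
]
FD 11.6: (-16.334,-0.727) -> (-24.536,7.475) [heading=135, draw]
LT 45: heading 135 -> 180
BK 8.5: (-24.536,7.475) -> (-16.036,7.475) [heading=180, draw]
Final: pos=(-16.036,7.475), heading=180, 16 segment(s) drawn

Segment lengths:
  seg 1: (-7,-2) -> (-11.031,-6.031), length = 5.7
  seg 2: (-11.031,-6.031) -> (-16.334,-0.727), length = 7.5
  seg 3: (-16.334,-0.727) -> (-20.506,3.445), length = 5.9
  seg 4: (-20.506,3.445) -> (-22.274,5.212), length = 2.5
  seg 5: (-22.274,5.212) -> (-18.102,1.041), length = 5.9
  seg 6: (-18.102,1.041) -> (-16.334,-0.727), length = 2.5
  seg 7: (-16.334,-0.727) -> (-20.506,3.445), length = 5.9
  seg 8: (-20.506,3.445) -> (-22.274,5.212), length = 2.5
  seg 9: (-22.274,5.212) -> (-18.102,1.041), length = 5.9
  seg 10: (-18.102,1.041) -> (-16.334,-0.727), length = 2.5
  seg 11: (-16.334,-0.727) -> (-20.506,3.445), length = 5.9
  seg 12: (-20.506,3.445) -> (-22.274,5.212), length = 2.5
  seg 13: (-22.274,5.212) -> (-18.102,1.041), length = 5.9
  seg 14: (-18.102,1.041) -> (-16.334,-0.727), length = 2.5
  seg 15: (-16.334,-0.727) -> (-24.536,7.475), length = 11.6
  seg 16: (-24.536,7.475) -> (-16.036,7.475), length = 8.5
Total = 83.7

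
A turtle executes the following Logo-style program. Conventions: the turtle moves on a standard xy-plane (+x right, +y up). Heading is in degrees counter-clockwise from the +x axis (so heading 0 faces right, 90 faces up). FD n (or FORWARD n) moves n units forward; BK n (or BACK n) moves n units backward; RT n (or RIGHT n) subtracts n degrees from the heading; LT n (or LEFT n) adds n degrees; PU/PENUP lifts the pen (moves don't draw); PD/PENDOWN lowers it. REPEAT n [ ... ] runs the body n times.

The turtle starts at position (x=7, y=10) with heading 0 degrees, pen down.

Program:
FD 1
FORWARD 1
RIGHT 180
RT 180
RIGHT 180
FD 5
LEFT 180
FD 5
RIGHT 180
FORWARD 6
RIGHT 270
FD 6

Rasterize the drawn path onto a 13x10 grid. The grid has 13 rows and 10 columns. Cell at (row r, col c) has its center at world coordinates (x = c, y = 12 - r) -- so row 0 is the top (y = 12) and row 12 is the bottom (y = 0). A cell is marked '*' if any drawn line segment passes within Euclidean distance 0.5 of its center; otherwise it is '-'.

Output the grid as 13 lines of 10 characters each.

Segment 0: (7,10) -> (8,10)
Segment 1: (8,10) -> (9,10)
Segment 2: (9,10) -> (4,10)
Segment 3: (4,10) -> (9,10)
Segment 4: (9,10) -> (3,10)
Segment 5: (3,10) -> (3,4)

Answer: ----------
----------
---*******
---*------
---*------
---*------
---*------
---*------
---*------
----------
----------
----------
----------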